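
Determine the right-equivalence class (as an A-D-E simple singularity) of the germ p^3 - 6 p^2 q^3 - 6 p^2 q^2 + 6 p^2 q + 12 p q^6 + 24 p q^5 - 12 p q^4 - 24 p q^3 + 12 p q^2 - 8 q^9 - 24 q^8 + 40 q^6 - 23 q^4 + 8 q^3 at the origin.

E6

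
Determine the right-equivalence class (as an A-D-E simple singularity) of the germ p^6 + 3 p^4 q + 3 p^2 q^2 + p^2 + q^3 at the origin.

A2

The Hessian of f at 0 has rank 1. Corank 1: A-series; mu = 2 gives A_2.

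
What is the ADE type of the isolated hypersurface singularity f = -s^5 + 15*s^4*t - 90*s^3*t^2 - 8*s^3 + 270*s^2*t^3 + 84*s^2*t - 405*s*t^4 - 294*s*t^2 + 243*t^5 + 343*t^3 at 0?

The Hessian of f at 0 has rank 0. Corank 2; j^3 = -(2*s - 7*t)^3 is a perfect cube, so E-series; the 5-jet and mu = 8 give E_8.

E_8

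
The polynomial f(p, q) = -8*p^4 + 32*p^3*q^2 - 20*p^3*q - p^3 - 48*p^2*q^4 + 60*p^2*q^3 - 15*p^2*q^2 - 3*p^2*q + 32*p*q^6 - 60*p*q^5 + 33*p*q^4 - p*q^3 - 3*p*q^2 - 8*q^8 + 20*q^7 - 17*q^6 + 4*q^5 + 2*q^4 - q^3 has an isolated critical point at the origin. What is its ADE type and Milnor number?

Type E_{7}, Milnor number mu = 7.

The Hessian of f at 0 has rank 0. Corank 2; j^3 = -(p + q)^3 is a perfect cube, so E-series; the 4-jet and mu = 7 give E_7.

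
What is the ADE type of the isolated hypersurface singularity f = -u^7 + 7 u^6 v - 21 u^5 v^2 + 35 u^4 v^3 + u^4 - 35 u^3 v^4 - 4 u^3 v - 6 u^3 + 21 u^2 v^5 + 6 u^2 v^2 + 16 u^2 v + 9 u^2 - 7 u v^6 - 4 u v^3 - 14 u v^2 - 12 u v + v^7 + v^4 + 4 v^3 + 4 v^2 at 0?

The Hessian of f at 0 is [[18, -12], [-12, 8]] with rank 1, so corank 1. A Groebner basis of the Jacobian ideal J(f) in C{u,v} is {1134*u*v + 3645*u + v^4 - 12*v^3 - 891*v^2 - 2430*v, u*v^2 + 12*u*v + 27*u - 8*v^3/9 - 9*v^2 - 18*v, u^2 - 2*u*v - 3*u + v^2 + 2*v}; counting standard monomials gives mu = 6. Corank 1: A-series; mu = 6 gives A_6.

A_6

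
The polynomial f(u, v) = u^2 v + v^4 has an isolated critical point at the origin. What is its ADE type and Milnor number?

Type D_{5}, Milnor number mu = 5.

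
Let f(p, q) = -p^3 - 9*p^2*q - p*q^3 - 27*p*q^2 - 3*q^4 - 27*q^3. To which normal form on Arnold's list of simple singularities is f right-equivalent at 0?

E7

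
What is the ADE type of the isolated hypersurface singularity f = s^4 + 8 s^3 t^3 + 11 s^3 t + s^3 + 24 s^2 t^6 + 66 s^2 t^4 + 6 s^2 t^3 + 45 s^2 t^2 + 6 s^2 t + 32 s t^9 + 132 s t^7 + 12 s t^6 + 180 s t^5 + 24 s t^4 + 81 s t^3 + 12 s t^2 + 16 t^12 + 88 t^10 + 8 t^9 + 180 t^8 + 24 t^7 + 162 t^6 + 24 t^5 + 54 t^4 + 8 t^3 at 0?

E_{7}

The Hessian of f at 0 has rank 0. Corank 2; j^3 = (s + 2*t)^3 is a perfect cube, so E-series; the 4-jet and mu = 7 give E_7.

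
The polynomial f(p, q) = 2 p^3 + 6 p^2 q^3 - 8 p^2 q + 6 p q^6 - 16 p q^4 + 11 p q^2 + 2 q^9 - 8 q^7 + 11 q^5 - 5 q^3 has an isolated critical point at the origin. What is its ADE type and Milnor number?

The Hessian of f at 0 has rank 0. Corank 2; j^3 = (p - q)*(2*p^2 - 6*p*q + 5*q^2) splits into three distinct lines over C (the quadratic factor has nonzero discriminant), so D_4.

Type D_4, Milnor number mu = 4.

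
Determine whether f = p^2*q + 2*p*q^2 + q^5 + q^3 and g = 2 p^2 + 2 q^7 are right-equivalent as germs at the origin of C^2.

No.

The Hessian of f at 0 has rank 0. Corank 2; j^3 = q*(p + q)^2 has shape L^2 M (L != M), so D-series; mu = 6 gives D_6. The Hessian of g at 0 has rank 1. Corank 1: A-series; mu = 6 gives A_6. f is D_6 but g is A_6, hence not right-equivalent.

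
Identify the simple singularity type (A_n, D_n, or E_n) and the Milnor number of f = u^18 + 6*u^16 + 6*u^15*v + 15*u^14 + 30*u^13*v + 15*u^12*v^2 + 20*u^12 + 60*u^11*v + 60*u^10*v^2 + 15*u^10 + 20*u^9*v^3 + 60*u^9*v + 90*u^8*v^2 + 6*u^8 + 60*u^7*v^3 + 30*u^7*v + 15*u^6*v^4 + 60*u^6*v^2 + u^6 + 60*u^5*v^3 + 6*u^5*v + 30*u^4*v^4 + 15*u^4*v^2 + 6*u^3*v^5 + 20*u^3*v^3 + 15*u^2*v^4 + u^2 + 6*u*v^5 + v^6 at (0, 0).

Type A_{5}, Milnor number mu = 5.

The Hessian of f at 0 has rank 1. Corank 1: A-series; mu = 5 gives A_5.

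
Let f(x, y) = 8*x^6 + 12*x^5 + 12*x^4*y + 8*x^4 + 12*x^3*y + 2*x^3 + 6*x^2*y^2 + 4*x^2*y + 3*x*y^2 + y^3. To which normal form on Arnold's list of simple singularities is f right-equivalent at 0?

The Hessian of f at 0 is [[0, 0], [0, 0]] with rank 0, so corank 2. A Groebner basis of the Jacobian ideal J(f) in C{x,y} is {y^3, x^2 - 3*y^2/2, x*y + 3*y^2/2}; counting standard monomials gives mu = 4. Corank 2; j^3 = (x + y)*(2*x^2 + 2*x*y + y^2) splits into three distinct lines over C (the quadratic factor has nonzero discriminant), so D_4.

D_4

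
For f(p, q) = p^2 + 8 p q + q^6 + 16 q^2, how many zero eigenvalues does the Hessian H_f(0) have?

1

Hessian at 0 has rank 1.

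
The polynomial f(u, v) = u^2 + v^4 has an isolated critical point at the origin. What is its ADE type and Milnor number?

Type A_3, Milnor number mu = 3.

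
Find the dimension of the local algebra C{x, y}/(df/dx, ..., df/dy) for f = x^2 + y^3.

The Hessian of f at 0 has rank 1. Corank 1: A-series; mu = 2 gives A_2.

2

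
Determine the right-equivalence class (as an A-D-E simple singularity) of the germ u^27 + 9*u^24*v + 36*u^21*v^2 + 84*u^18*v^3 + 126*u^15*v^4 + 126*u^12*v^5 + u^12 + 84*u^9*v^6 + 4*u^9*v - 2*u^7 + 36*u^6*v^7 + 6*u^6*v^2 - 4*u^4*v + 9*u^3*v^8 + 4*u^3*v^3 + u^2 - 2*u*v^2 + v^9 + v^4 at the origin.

The Hessian of f at 0 has rank 1. Corank 1: A-series; mu = 8 gives A_8.

A8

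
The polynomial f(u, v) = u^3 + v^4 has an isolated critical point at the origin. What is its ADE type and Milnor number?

Type E6, Milnor number mu = 6.

The Hessian of f at 0 is [[0, 0], [0, 0]] with rank 0, so corank 2. A Groebner basis of the Jacobian ideal J(f) in C{u,v} is {v^3, u^2}; counting standard monomials gives mu = 6. Corank 2; j^3 = u^3 is a perfect cube, so E-series; the 4-jet and mu = 6 give E_6.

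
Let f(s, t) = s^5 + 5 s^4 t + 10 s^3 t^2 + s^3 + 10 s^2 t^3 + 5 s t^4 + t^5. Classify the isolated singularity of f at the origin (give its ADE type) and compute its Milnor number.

The Hessian of f at 0 is [[0, 0], [0, 0]] with rank 0, so corank 2. A Groebner basis of the Jacobian ideal J(f) in C{s,t} is {t^5, s*t^3 + t^4/4, s^2}; counting standard monomials gives mu = 8. Corank 2; j^3 = s^3 is a perfect cube, so E-series; the 5-jet and mu = 8 give E_8.

Type E_8, Milnor number mu = 8.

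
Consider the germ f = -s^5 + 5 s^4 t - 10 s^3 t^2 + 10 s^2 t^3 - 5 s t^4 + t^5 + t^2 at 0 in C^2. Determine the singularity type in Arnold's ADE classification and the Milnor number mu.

The Hessian of f at 0 has rank 1. Corank 1: A-series; mu = 4 gives A_4.

Type A4, Milnor number mu = 4.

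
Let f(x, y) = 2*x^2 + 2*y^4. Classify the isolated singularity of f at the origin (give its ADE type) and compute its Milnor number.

Type A_3, Milnor number mu = 3.

The Hessian of f at 0 is [[4, 0], [0, 0]] with rank 1, so corank 1. A Groebner basis of the Jacobian ideal J(f) in C{x,y} is {y^3, x}; counting standard monomials gives mu = 3. Corank 1: A-series; mu = 3 gives A_3.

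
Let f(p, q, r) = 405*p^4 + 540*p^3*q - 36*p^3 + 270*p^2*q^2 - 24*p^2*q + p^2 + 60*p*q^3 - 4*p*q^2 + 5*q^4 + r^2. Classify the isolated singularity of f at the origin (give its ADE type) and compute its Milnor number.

Type A_{3}, Milnor number mu = 3.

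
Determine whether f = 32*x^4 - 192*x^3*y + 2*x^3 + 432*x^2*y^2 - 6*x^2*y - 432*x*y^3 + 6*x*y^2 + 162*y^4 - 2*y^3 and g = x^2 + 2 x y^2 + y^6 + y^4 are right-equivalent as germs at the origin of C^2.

No.

The Hessian of f at 0 has rank 0. Corank 2; j^3 = 2*(x - y)^3 is a perfect cube, so E-series; the 4-jet and mu = 6 give E_6. The Hessian of g at 0 has rank 1. Corank 1: A-series; mu = 5 gives A_5. f is E_6 but g is A_5, hence not right-equivalent.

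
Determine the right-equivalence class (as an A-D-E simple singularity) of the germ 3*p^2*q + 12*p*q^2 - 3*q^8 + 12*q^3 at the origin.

The Hessian of f at 0 is [[0, 0], [0, 0]] with rank 0, so corank 2. A Groebner basis of the Jacobian ideal J(f) in C{p,q} is {-p^2/8 + q^7 + q^2/2, p^3 + 8*q^3, p*q + 2*q^2}; counting standard monomials gives mu = 9. Corank 2; j^3 = 3*q*(p + 2*q)^2 has shape L^2 M (L != M), so D-series; mu = 9 gives D_9.

D_{9}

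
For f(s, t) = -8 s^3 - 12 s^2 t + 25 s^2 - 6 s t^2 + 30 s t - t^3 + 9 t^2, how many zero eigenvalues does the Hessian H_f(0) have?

1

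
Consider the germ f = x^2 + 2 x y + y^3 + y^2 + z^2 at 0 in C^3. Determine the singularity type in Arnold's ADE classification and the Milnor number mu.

The Hessian of f at 0 has rank 2. Corank 1: A-series; mu = 2 gives A_2.

Type A2, Milnor number mu = 2.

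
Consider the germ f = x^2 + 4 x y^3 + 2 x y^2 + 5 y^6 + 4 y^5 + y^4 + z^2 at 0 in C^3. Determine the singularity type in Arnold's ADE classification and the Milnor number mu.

Type A_5, Milnor number mu = 5.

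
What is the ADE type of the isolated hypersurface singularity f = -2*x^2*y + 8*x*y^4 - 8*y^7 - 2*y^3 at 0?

D4

The Hessian of f at 0 is [[0, 0], [0, 0]] with rank 0, so corank 2. A Groebner basis of the Jacobian ideal J(f) in C{x,y} is {y^3, x^2 + 3*y^2, x*y}; counting standard monomials gives mu = 4. Corank 2; j^3 = -2*y*(x^2 + y^2) splits into three distinct lines over C (the quadratic factor has nonzero discriminant), so D_4.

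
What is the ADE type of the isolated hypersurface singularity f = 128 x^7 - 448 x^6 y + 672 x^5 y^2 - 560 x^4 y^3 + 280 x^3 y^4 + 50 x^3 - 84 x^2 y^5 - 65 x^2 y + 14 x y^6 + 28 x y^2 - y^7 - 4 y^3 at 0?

The Hessian of f at 0 has rank 0. Corank 2; j^3 = (2*x - y)*(5*x - 2*y)^2 has shape L^2 M (L != M), so D-series; mu = 8 gives D_8.

D8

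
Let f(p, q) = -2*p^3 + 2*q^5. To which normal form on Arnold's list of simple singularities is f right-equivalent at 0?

E8

The Hessian of f at 0 is [[0, 0], [0, 0]] with rank 0, so corank 2. A Groebner basis of the Jacobian ideal J(f) in C{p,q} is {q^4, p^2}; counting standard monomials gives mu = 8. Corank 2; j^3 = -2*p^3 is a perfect cube, so E-series; the 5-jet and mu = 8 give E_8.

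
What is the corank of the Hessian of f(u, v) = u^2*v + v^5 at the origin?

2

The Hessian at 0 is [[0, 0], [0, 0]] of rank 0; hence corank 2.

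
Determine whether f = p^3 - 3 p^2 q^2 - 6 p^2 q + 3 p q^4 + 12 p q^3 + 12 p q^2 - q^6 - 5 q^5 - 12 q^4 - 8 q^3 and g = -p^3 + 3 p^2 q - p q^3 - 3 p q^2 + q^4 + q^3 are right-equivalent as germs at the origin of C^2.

No.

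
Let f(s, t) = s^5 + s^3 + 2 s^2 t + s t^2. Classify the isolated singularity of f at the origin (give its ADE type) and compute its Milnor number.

The Hessian of f at 0 has rank 0. Corank 2; j^3 = s*(s + t)^2 has shape L^2 M (L != M), so D-series; mu = 6 gives D_6.

Type D_{6}, Milnor number mu = 6.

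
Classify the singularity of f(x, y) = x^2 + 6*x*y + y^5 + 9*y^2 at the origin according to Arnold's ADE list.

The Hessian of f at 0 has rank 1. Corank 1: A-series; mu = 4 gives A_4.

A4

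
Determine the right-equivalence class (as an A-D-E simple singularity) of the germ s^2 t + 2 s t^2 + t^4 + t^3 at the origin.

D_5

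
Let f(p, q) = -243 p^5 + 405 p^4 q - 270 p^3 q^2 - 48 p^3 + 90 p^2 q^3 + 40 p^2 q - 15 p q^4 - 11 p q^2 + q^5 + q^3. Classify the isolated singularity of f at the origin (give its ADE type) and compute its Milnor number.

Type D_6, Milnor number mu = 6.

The Hessian of f at 0 is [[0, 0], [0, 0]] with rank 0, so corank 2. A Groebner basis of the Jacobian ideal J(f) in C{p,q} is {1024*p*q/15 + q^4 - 256*q^2/15, p*q^2 - q^3/4, p^2 - 7*p*q/12 + q^2/12}; counting standard monomials gives mu = 6. Corank 2; j^3 = -(3*p - q)*(4*p - q)^2 has shape L^2 M (L != M), so D-series; mu = 6 gives D_6.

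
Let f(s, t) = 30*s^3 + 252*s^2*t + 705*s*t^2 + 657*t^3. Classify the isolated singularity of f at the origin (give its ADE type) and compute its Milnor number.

The Hessian of f at 0 has rank 0. Corank 2; j^3 = 3*(s + 3*t)*(10*s^2 + 54*s*t + 73*t^2) splits into three distinct lines over C (the quadratic factor has nonzero discriminant), so D_4.

Type D4, Milnor number mu = 4.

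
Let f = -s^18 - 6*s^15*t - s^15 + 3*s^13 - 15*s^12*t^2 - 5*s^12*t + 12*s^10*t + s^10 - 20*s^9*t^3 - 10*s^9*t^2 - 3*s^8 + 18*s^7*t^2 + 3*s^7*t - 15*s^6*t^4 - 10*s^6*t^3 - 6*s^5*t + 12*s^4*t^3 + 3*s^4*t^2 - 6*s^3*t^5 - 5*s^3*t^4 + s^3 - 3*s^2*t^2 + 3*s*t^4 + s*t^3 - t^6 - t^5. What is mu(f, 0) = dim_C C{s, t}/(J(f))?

7

The Hessian of f at 0 has rank 0. Corank 2; j^3 = s^3 is a perfect cube, so E-series; the 4-jet and mu = 7 give E_7.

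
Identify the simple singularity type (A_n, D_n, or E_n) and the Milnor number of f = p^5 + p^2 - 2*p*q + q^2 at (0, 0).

The Hessian of f at 0 is [[2, -2], [-2, 2]] with rank 1, so corank 1. A Groebner basis of the Jacobian ideal J(f) in C{p,q} is {q^4, p - q}; counting standard monomials gives mu = 4. Corank 1: A-series; mu = 4 gives A_4.

Type A_4, Milnor number mu = 4.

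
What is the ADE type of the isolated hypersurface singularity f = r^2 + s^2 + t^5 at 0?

The Hessian of f at 0 is [[2, 0, 0], [0, 0, 0], [0, 0, 2]] with rank 2, so corank 1. A Groebner basis of the Jacobian ideal J(f) in C{s,t,r} is {t^4, s, r}; counting standard monomials gives mu = 4. Corank 1: A-series; mu = 4 gives A_4.

A_4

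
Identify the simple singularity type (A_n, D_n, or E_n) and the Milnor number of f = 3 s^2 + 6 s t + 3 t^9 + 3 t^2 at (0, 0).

The Hessian of f at 0 is [[6, 6], [6, 6]] with rank 1, so corank 1. A Groebner basis of the Jacobian ideal J(f) in C{s,t} is {t^8, s + t}; counting standard monomials gives mu = 8. Corank 1: A-series; mu = 8 gives A_8.

Type A_8, Milnor number mu = 8.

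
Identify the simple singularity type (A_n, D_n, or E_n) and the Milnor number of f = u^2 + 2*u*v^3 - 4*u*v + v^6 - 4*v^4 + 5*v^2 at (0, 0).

Type A_1, Milnor number mu = 1.

The Hessian of f at 0 has rank 2. Corank 0: nondegenerate Morse point, so A_1.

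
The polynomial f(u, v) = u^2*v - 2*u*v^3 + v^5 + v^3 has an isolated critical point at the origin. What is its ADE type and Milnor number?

Type D_4, Milnor number mu = 4.

The Hessian of f at 0 is [[0, 0], [0, 0]] with rank 0, so corank 2. A Groebner basis of the Jacobian ideal J(f) in C{u,v} is {v^3, u^2 + 3*v^2, u*v}; counting standard monomials gives mu = 4. Corank 2; j^3 = v*(u^2 + v^2) splits into three distinct lines over C (the quadratic factor has nonzero discriminant), so D_4.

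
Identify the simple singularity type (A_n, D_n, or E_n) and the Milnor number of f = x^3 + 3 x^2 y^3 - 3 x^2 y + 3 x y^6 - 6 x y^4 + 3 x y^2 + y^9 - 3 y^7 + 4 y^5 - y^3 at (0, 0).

Type E_{8}, Milnor number mu = 8.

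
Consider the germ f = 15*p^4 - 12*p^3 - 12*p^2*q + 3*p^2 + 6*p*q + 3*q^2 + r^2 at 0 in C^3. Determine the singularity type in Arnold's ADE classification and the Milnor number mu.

Type A_{3}, Milnor number mu = 3.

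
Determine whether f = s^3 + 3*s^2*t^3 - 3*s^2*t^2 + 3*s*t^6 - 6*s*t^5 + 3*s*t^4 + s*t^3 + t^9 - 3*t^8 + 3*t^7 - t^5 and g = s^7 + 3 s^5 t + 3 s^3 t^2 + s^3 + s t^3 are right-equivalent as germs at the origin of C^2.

Yes.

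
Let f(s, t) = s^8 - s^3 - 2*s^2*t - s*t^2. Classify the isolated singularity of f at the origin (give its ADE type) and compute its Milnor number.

Type D_{9}, Milnor number mu = 9.

The Hessian of f at 0 has rank 0. Corank 2; j^3 = -s*(s + t)^2 has shape L^2 M (L != M), so D-series; mu = 9 gives D_9.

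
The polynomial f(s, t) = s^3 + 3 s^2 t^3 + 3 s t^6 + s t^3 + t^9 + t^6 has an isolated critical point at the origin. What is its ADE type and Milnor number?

Type E_{7}, Milnor number mu = 7.

The Hessian of f at 0 is [[0, 0], [0, 0]] with rank 0, so corank 2. A Groebner basis of the Jacobian ideal J(f) in C{s,t} is {s^3, s*t^2, 3*s^2 + t^3}; counting standard monomials gives mu = 7. Corank 2; j^3 = s^3 is a perfect cube, so E-series; the 4-jet and mu = 7 give E_7.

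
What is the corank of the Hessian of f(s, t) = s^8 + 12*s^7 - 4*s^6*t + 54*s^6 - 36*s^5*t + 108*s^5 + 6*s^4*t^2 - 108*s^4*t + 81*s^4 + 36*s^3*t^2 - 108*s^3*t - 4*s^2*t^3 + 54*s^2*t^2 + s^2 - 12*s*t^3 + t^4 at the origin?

Hessian at 0 has rank 1.

1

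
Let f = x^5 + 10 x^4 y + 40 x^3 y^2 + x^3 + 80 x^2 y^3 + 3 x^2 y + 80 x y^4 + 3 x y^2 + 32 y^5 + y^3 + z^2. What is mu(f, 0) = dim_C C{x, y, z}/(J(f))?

8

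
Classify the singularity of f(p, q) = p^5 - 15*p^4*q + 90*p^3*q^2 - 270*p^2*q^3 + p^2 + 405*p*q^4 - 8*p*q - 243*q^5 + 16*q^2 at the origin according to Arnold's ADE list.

A4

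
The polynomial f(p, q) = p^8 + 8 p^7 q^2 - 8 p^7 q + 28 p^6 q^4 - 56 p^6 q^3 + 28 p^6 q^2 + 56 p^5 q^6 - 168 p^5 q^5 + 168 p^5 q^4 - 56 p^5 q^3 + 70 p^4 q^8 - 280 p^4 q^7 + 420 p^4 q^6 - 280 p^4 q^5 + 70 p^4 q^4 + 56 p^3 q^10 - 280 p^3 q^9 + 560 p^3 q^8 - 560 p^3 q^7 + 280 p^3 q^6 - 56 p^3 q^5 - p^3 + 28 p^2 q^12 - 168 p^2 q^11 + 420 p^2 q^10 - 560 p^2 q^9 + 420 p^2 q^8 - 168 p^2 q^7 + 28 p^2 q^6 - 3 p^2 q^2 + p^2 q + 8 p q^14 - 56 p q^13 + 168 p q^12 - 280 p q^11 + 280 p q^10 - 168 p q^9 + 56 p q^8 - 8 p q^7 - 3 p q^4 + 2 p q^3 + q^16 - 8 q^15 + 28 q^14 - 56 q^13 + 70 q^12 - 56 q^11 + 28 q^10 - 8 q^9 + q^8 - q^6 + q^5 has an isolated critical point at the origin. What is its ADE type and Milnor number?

Type D9, Milnor number mu = 9.

The Hessian of f at 0 has rank 0. Corank 2; j^3 = -p^2*(p - q) has shape L^2 M (L != M), so D-series; mu = 9 gives D_9.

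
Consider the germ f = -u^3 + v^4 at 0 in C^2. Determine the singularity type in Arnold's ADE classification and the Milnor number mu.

The Hessian of f at 0 has rank 0. Corank 2; j^3 = -u^3 is a perfect cube, so E-series; the 4-jet and mu = 6 give E_6.

Type E_6, Milnor number mu = 6.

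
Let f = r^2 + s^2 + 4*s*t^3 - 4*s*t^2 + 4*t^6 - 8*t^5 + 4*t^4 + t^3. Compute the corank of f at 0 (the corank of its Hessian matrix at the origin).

Hessian at 0 has rank 2.

1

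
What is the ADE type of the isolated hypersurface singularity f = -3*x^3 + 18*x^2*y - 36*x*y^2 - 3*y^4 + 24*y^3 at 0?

The Hessian of f at 0 has rank 0. Corank 2; j^3 = -3*(x - 2*y)^3 is a perfect cube, so E-series; the 4-jet and mu = 6 give E_6.

E_6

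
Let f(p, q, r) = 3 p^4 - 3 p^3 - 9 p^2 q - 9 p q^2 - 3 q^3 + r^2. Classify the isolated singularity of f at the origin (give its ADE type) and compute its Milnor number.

The Hessian of f at 0 is [[0, 0, 0], [0, 0, 0], [0, 0, 2]] with rank 1, so corank 2. A Groebner basis of the Jacobian ideal J(f) in C{p,q,r} is {q^4, p*q^2 + 2*q^3/3, p^2 + 2*p*q + q^2, r}; counting standard monomials gives mu = 6. Corank 2; j^3 = -3*(p + q)^3 is a perfect cube, so E-series; the 4-jet and mu = 6 give E_6.

Type E_{6}, Milnor number mu = 6.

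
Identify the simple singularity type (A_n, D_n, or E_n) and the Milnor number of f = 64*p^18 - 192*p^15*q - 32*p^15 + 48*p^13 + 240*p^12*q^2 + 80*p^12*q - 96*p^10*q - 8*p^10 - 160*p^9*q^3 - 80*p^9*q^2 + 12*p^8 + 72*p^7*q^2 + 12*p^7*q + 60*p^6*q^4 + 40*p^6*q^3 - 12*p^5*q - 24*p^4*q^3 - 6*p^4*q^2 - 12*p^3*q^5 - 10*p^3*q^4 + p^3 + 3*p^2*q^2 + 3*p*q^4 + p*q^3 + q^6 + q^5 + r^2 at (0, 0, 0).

Type E7, Milnor number mu = 7.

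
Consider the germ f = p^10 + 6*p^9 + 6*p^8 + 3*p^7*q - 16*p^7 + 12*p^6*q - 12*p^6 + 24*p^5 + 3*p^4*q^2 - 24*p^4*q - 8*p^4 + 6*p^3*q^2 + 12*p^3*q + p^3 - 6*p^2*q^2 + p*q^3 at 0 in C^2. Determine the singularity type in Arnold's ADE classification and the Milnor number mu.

Type E_7, Milnor number mu = 7.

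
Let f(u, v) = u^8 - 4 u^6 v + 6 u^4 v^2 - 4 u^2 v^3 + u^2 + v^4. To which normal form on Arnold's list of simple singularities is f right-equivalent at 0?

A_3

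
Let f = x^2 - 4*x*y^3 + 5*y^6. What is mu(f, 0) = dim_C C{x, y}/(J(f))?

5

The Hessian of f at 0 is [[2, 0], [0, 0]] with rank 1, so corank 1. A Groebner basis of the Jacobian ideal J(f) in C{x,y} is {x*y^2, -x/2 + y^3, x^2}; counting standard monomials gives mu = 5. Corank 1: A-series; mu = 5 gives A_5.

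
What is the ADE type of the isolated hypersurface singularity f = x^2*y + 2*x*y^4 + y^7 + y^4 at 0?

D_5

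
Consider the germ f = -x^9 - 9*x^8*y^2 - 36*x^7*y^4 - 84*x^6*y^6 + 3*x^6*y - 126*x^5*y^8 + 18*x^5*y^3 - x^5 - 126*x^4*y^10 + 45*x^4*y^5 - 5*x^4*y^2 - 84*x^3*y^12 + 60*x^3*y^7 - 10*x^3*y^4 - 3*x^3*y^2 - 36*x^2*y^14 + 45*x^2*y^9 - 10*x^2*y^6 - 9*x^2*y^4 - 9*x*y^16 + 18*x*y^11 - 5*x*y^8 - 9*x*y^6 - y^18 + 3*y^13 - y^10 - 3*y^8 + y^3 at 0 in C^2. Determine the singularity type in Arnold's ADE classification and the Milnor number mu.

The Hessian of f at 0 has rank 0. Corank 2; j^3 = y^3 is a perfect cube, so E-series; the 5-jet and mu = 8 give E_8.

Type E_{8}, Milnor number mu = 8.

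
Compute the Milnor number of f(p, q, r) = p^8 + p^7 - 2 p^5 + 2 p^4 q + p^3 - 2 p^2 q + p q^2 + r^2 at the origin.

9

The Hessian of f at 0 has rank 1. Corank 2; j^3 = p*(p - q)^2 has shape L^2 M (L != M), so D-series; mu = 9 gives D_9.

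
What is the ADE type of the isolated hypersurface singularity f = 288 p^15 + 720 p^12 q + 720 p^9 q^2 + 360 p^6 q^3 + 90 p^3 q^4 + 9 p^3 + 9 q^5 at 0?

E8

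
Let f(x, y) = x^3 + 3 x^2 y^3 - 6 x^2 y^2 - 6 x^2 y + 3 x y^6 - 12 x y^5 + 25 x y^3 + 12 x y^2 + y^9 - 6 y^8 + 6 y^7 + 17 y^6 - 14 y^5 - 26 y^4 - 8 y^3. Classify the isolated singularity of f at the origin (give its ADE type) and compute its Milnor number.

Type E_{7}, Milnor number mu = 7.

The Hessian of f at 0 has rank 0. Corank 2; j^3 = (x - 2*y)^3 is a perfect cube, so E-series; the 4-jet and mu = 7 give E_7.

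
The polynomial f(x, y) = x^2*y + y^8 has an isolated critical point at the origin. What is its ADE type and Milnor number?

The Hessian of f at 0 is [[0, 0], [0, 0]] with rank 0, so corank 2. A Groebner basis of the Jacobian ideal J(f) in C{x,y} is {x^2/8 + y^7, x^3, x*y}; counting standard monomials gives mu = 9. Corank 2; j^3 = x^2*y has shape L^2 M (L != M), so D-series; mu = 9 gives D_9.

Type D_{9}, Milnor number mu = 9.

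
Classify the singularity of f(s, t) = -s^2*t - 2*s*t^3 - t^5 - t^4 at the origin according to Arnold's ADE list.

D_5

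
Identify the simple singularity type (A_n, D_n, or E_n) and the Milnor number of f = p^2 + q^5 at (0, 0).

Type A_{4}, Milnor number mu = 4.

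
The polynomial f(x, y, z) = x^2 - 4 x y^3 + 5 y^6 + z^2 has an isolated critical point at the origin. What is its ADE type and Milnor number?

Type A_{5}, Milnor number mu = 5.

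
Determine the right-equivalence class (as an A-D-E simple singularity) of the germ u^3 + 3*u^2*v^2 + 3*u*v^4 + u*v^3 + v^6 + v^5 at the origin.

E_{7}

The Hessian of f at 0 has rank 0. Corank 2; j^3 = u^3 is a perfect cube, so E-series; the 4-jet and mu = 7 give E_7.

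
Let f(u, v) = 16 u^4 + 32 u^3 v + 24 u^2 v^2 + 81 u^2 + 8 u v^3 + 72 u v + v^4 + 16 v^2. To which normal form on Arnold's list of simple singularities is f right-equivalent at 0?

A3

The Hessian of f at 0 has rank 1. Corank 1: A-series; mu = 3 gives A_3.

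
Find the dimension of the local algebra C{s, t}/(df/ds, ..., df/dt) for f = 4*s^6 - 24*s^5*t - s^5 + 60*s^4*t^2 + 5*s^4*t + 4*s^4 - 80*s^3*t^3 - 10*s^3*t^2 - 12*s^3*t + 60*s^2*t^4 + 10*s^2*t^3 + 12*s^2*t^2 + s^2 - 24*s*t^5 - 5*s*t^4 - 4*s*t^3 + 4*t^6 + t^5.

4

The Hessian of f at 0 is [[2, 0], [0, 0]] with rank 1, so corank 1. A Groebner basis of the Jacobian ideal J(f) in C{s,t} is {-s/2 + t^3, s^2, s*t}; counting standard monomials gives mu = 4. Corank 1: A-series; mu = 4 gives A_4.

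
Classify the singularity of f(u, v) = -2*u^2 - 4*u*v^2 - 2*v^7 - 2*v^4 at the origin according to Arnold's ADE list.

The Hessian of f at 0 has rank 1. Corank 1: A-series; mu = 6 gives A_6.

A_6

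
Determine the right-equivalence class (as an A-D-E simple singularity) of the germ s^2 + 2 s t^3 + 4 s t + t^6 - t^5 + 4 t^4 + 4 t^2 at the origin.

The Hessian of f at 0 has rank 1. Corank 1: A-series; mu = 4 gives A_4.

A_4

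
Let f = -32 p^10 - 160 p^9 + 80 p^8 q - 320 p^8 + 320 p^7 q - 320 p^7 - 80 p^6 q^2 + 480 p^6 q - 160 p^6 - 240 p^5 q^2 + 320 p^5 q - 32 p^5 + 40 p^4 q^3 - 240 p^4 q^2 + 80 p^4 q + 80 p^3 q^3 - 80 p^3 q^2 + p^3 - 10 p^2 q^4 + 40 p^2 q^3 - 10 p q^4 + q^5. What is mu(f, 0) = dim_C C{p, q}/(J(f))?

8

The Hessian of f at 0 is [[0, 0], [0, 0]] with rank 0, so corank 2. A Groebner basis of the Jacobian ideal J(f) in C{p,q} is {q^5, p*q^3 - q^4/8, p^2}; counting standard monomials gives mu = 8. Corank 2; j^3 = p^3 is a perfect cube, so E-series; the 5-jet and mu = 8 give E_8.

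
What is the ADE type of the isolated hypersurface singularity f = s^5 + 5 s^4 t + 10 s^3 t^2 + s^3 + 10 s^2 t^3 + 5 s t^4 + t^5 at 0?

E8

The Hessian of f at 0 is [[0, 0], [0, 0]] with rank 0, so corank 2. A Groebner basis of the Jacobian ideal J(f) in C{s,t} is {t^5, s*t^3 + t^4/4, s^2}; counting standard monomials gives mu = 8. Corank 2; j^3 = s^3 is a perfect cube, so E-series; the 5-jet and mu = 8 give E_8.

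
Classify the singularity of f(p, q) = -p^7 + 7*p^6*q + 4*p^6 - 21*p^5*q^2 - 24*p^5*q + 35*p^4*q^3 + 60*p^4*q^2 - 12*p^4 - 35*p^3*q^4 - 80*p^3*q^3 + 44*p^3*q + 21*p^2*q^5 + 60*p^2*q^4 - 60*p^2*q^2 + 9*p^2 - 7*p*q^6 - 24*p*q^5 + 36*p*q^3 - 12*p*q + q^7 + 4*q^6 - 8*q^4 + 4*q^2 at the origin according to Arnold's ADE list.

A_6

The Hessian of f at 0 has rank 1. Corank 1: A-series; mu = 6 gives A_6.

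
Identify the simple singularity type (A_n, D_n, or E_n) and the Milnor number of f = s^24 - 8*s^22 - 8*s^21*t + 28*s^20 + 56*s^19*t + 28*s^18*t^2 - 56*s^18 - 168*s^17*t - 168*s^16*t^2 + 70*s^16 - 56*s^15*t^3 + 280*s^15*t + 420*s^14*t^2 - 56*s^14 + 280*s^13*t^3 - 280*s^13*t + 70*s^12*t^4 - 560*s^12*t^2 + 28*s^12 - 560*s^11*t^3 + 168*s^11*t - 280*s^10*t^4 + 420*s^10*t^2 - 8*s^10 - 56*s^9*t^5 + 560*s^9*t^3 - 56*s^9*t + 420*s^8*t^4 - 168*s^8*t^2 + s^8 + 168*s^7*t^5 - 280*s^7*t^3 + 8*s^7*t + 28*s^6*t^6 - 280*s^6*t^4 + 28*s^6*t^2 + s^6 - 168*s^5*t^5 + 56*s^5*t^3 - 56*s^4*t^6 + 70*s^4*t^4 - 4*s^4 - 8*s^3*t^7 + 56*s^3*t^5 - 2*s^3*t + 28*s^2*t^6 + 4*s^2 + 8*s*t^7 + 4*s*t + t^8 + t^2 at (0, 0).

Type A_7, Milnor number mu = 7.

The Hessian of f at 0 has rank 1. Corank 1: A-series; mu = 7 gives A_7.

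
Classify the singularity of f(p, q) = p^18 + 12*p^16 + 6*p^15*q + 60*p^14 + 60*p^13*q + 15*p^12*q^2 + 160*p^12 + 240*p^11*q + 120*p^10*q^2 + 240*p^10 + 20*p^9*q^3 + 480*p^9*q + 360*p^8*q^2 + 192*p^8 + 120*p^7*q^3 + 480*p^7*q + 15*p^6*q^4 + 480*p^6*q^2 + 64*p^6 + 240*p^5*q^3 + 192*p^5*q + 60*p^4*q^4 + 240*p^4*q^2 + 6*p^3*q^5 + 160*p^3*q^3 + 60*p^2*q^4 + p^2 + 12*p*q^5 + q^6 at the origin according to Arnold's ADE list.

The Hessian of f at 0 has rank 1. Corank 1: A-series; mu = 5 gives A_5.

A_5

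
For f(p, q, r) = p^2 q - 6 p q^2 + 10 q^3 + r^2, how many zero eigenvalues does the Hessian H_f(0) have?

Hessian at 0 has rank 1.

2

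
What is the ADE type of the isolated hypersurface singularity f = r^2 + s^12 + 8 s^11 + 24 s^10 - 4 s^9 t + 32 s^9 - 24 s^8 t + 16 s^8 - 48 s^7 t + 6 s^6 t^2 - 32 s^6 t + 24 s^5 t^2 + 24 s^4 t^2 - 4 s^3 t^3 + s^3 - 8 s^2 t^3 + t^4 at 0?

The Hessian of f at 0 is [[0, 0, 0], [0, 0, 0], [0, 0, 2]] with rank 1, so corank 2. A Groebner basis of the Jacobian ideal J(f) in C{s,t,r} is {t^3, s^2, r}; counting standard monomials gives mu = 6. Corank 2; j^3 = s^3 is a perfect cube, so E-series; the 4-jet and mu = 6 give E_6.

E6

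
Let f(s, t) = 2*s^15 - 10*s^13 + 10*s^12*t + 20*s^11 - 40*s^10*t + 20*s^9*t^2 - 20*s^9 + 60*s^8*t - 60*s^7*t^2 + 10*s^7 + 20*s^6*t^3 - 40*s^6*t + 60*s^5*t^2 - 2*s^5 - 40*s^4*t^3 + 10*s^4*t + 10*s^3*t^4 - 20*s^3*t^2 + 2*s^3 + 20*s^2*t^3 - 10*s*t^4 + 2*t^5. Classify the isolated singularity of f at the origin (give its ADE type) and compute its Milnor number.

The Hessian of f at 0 has rank 0. Corank 2; j^3 = 2*s^3 is a perfect cube, so E-series; the 5-jet and mu = 8 give E_8.

Type E_8, Milnor number mu = 8.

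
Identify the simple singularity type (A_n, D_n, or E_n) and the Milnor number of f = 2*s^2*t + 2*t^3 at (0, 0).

The Hessian of f at 0 is [[0, 0], [0, 0]] with rank 0, so corank 2. A Groebner basis of the Jacobian ideal J(f) in C{s,t} is {t^3, s^2 + 3*t^2, s*t}; counting standard monomials gives mu = 4. Corank 2; j^3 = 2*t*(s^2 + t^2) splits into three distinct lines over C (the quadratic factor has nonzero discriminant), so D_4.

Type D_{4}, Milnor number mu = 4.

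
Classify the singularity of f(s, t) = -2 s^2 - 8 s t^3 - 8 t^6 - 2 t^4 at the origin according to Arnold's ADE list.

The Hessian of f at 0 has rank 1. Corank 1: A-series; mu = 3 gives A_3.

A_3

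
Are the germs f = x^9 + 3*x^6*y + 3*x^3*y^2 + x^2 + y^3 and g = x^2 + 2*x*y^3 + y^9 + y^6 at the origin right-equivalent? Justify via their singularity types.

No.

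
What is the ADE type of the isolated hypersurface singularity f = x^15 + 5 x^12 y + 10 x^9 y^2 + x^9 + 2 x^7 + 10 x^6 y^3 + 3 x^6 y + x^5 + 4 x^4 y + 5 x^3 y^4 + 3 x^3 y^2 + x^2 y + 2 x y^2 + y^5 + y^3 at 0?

D_6

The Hessian of f at 0 is [[0, 0], [0, 0]] with rank 0, so corank 2. A Groebner basis of the Jacobian ideal J(f) in C{x,y} is {-x*y + y^4 - y^2, x*y^2 + y^3, x^2 + 7*x*y + 6*y^2}; counting standard monomials gives mu = 6. Corank 2; j^3 = y*(x + y)^2 has shape L^2 M (L != M), so D-series; mu = 6 gives D_6.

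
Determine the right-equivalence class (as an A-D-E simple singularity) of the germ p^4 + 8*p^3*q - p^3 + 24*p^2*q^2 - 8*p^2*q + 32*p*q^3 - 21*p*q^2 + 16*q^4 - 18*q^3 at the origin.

The Hessian of f at 0 has rank 0. Corank 2; j^3 = -(p + 2*q)*(p + 3*q)^2 has shape L^2 M (L != M), so D-series; mu = 5 gives D_5.

D_{5}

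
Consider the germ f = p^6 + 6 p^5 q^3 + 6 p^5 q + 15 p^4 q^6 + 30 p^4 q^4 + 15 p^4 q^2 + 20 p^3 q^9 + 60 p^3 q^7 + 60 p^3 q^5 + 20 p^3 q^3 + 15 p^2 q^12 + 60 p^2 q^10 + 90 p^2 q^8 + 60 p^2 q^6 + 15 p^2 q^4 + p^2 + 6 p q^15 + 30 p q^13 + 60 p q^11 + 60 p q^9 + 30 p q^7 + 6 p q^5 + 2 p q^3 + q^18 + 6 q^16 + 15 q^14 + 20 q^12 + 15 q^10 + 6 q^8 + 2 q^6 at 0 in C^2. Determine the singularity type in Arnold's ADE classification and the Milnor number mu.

Type A_{5}, Milnor number mu = 5.

The Hessian of f at 0 is [[2, 0], [0, 0]] with rank 1, so corank 1. A Groebner basis of the Jacobian ideal J(f) in C{p,q} is {p*q^2, p + q^3, p^2}; counting standard monomials gives mu = 5. Corank 1: A-series; mu = 5 gives A_5.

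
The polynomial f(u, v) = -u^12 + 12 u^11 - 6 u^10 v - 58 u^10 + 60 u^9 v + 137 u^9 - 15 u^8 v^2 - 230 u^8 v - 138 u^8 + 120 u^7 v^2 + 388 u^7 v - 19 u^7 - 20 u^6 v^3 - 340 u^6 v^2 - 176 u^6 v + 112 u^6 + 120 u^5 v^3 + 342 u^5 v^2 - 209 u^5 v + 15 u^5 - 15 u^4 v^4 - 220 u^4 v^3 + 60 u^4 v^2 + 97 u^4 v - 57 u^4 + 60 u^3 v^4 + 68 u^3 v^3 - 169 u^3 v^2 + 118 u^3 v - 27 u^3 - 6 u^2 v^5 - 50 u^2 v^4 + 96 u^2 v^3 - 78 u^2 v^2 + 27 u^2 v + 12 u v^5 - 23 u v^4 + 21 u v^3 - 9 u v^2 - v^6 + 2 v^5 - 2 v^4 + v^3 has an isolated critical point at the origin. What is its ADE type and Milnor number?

The Hessian of f at 0 has rank 0. Corank 2; j^3 = -(3*u - v)^3 is a perfect cube, so E-series; the 4-jet and mu = 7 give E_7.

Type E7, Milnor number mu = 7.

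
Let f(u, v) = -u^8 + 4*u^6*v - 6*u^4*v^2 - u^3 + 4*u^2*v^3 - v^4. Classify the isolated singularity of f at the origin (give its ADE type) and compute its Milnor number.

Type E_{6}, Milnor number mu = 6.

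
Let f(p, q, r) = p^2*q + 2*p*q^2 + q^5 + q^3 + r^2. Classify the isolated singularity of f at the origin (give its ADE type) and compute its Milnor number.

Type D_{6}, Milnor number mu = 6.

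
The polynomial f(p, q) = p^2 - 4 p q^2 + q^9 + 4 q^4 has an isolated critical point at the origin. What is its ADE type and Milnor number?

Type A8, Milnor number mu = 8.

The Hessian of f at 0 is [[2, 0], [0, 0]] with rank 1, so corank 1. A Groebner basis of the Jacobian ideal J(f) in C{p,q} is {p^4, -p/2 + q^2}; counting standard monomials gives mu = 8. Corank 1: A-series; mu = 8 gives A_8.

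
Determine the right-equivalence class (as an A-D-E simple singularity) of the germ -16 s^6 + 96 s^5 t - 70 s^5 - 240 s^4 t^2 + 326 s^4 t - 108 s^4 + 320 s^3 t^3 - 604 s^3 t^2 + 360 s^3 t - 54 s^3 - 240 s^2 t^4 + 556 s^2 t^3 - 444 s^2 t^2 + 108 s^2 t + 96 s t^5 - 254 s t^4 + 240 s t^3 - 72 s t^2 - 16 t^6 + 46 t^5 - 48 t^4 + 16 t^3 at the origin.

E_{8}

The Hessian of f at 0 is [[0, 0], [0, 0]] with rank 0, so corank 2. A Groebner basis of the Jacobian ideal J(f) in C{s,t} is {2187*s^2/32 + s*t^3 + 81*s*t^2/8 - 729*s*t/8 - 27*t^3/4 + 243*t^2/8, 729*s^2/8 + 27*s*t^2/2 - 243*s*t/2 + t^4 - 9*t^3 + 81*t^2/2, s^3 - 9*s^2/4 - 5*s*t^2/3 + 3*s*t + 22*t^3/27 - t^2, s^2*t - 9*s^2/8 - 3*s*t^2/2 + 3*s*t/2 + 5*t^3/9 - t^2/2}; counting standard monomials gives mu = 8. Corank 2; j^3 = -2*(3*s - 2*t)^3 is a perfect cube, so E-series; the 5-jet and mu = 8 give E_8.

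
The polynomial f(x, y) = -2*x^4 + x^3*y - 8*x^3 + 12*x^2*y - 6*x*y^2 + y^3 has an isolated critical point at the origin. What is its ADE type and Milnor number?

Type E7, Milnor number mu = 7.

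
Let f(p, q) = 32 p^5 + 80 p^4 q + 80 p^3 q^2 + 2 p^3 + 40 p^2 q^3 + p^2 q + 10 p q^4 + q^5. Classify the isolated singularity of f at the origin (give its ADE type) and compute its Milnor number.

Type D6, Milnor number mu = 6.

The Hessian of f at 0 has rank 0. Corank 2; j^3 = p^2*(2*p + q) has shape L^2 M (L != M), so D-series; mu = 6 gives D_6.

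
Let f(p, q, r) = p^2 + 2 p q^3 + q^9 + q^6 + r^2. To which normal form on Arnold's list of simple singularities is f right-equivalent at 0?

The Hessian of f at 0 is [[2, 0, 0], [0, 0, 0], [0, 0, 2]] with rank 2, so corank 1. A Groebner basis of the Jacobian ideal J(f) in C{p,q,r} is {p^2*q^2, p^3, p + q^3, r}; counting standard monomials gives mu = 8. Corank 1: A-series; mu = 8 gives A_8.

A8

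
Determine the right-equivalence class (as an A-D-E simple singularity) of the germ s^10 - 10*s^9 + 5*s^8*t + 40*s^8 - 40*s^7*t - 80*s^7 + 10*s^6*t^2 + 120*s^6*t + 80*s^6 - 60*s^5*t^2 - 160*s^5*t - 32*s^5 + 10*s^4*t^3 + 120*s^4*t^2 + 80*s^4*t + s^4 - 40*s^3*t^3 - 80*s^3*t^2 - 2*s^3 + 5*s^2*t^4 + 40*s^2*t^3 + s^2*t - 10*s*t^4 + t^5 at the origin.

D_{6}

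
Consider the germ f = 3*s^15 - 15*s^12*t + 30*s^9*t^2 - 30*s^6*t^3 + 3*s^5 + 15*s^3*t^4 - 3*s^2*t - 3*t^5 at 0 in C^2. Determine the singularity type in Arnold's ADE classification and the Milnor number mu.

Type D_6, Milnor number mu = 6.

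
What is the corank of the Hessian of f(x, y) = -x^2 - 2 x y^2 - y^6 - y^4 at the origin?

1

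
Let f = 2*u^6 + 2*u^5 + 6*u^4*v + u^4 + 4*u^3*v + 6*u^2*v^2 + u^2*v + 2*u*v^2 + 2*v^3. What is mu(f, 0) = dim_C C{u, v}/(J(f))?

4

The Hessian of f at 0 is [[0, 0], [0, 0]] with rank 0, so corank 2. A Groebner basis of the Jacobian ideal J(f) in C{u,v} is {v^3, u^2 + 2*v^2, u*v + v^2}; counting standard monomials gives mu = 4. Corank 2; j^3 = v*(u^2 + 2*u*v + 2*v^2) splits into three distinct lines over C (the quadratic factor has nonzero discriminant), so D_4.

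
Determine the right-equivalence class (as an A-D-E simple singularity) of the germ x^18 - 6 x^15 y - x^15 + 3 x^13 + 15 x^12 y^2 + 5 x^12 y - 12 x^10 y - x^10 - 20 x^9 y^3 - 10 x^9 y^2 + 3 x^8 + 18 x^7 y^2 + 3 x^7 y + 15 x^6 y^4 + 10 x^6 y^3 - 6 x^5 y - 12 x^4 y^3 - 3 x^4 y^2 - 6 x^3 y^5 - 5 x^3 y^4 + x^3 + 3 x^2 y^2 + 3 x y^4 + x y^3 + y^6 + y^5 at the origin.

The Hessian of f at 0 has rank 0. Corank 2; j^3 = x^3 is a perfect cube, so E-series; the 4-jet and mu = 7 give E_7.

E7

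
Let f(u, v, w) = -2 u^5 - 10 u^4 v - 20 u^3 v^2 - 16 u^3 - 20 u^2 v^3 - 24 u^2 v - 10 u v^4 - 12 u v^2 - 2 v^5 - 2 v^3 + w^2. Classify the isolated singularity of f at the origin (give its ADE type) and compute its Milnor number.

Type E_{8}, Milnor number mu = 8.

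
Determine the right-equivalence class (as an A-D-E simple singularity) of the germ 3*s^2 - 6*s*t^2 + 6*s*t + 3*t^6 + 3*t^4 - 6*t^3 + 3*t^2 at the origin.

A5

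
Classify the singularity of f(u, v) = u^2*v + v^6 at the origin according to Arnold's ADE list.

The Hessian of f at 0 has rank 0. Corank 2; j^3 = u^2*v has shape L^2 M (L != M), so D-series; mu = 7 gives D_7.

D7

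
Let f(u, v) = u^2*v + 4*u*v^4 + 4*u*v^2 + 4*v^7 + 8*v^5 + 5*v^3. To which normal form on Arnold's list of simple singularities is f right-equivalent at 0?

D_4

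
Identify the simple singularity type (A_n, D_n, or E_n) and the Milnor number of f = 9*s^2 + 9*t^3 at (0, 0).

Type A2, Milnor number mu = 2.

The Hessian of f at 0 has rank 1. Corank 1: A-series; mu = 2 gives A_2.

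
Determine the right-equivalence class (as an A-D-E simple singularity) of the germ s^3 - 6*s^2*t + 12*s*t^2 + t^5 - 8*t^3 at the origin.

E8

The Hessian of f at 0 is [[0, 0], [0, 0]] with rank 0, so corank 2. A Groebner basis of the Jacobian ideal J(f) in C{s,t} is {t^4, s^2 - 4*s*t + 4*t^2}; counting standard monomials gives mu = 8. Corank 2; j^3 = (s - 2*t)^3 is a perfect cube, so E-series; the 5-jet and mu = 8 give E_8.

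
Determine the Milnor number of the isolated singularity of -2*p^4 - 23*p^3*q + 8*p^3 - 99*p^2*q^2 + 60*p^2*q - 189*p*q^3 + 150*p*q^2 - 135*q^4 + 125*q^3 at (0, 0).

7

The Hessian of f at 0 has rank 0. Corank 2; j^3 = (2*p + 5*q)^3 is a perfect cube, so E-series; the 4-jet and mu = 7 give E_7.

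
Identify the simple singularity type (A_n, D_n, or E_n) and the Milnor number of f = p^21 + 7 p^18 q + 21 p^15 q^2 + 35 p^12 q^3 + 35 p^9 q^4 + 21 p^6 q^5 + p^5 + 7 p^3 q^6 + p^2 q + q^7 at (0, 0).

Type D_8, Milnor number mu = 8.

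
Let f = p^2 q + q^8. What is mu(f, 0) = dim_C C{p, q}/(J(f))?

The Hessian of f at 0 has rank 0. Corank 2; j^3 = p^2*q has shape L^2 M (L != M), so D-series; mu = 9 gives D_9.

9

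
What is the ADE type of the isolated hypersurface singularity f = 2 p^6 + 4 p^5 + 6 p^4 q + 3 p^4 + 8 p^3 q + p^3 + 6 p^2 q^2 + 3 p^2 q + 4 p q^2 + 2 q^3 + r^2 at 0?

D_4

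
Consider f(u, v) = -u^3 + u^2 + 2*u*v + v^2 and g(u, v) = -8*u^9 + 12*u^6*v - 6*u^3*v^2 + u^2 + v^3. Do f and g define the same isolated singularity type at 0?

The Hessian of f at 0 has rank 1. Corank 1: A-series; mu = 2 gives A_2. The Hessian of g at 0 has rank 1. Corank 1: A-series; mu = 2 gives A_2. Both have type A_2, hence right-equivalent.

Yes.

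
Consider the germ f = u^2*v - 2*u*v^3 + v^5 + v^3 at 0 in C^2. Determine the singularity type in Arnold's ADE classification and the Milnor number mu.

The Hessian of f at 0 has rank 0. Corank 2; j^3 = v*(u^2 + v^2) splits into three distinct lines over C (the quadratic factor has nonzero discriminant), so D_4.

Type D_{4}, Milnor number mu = 4.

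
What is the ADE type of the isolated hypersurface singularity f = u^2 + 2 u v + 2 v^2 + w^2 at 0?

The Hessian of f at 0 has rank 3. Corank 0: nondegenerate Morse point, so A_1.

A_{1}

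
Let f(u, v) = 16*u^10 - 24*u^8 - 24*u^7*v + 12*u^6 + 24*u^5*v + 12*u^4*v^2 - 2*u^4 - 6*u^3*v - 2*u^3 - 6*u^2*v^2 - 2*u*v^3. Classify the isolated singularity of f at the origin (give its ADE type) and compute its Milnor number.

Type E_{7}, Milnor number mu = 7.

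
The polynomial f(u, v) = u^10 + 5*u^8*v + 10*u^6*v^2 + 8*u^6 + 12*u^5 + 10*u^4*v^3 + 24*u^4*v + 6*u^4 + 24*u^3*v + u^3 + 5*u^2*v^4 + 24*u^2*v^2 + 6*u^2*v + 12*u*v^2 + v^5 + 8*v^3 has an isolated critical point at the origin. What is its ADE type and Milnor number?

Type E_8, Milnor number mu = 8.

The Hessian of f at 0 is [[0, 0], [0, 0]] with rank 0, so corank 2. A Groebner basis of the Jacobian ideal J(f) in C{u,v} is {u^2/128 + u*v^3 + u*v^2/8 + u*v/32 + v^3/4 + v^2/32, v^4, u^3 + 3*u^2/4 + 3*u*v + 8*v^3 + 3*v^2, u^2*v - u^2/8 + 2*u*v^2 - u*v/2 - v^2/2}; counting standard monomials gives mu = 8. Corank 2; j^3 = (u + 2*v)^3 is a perfect cube, so E-series; the 5-jet and mu = 8 give E_8.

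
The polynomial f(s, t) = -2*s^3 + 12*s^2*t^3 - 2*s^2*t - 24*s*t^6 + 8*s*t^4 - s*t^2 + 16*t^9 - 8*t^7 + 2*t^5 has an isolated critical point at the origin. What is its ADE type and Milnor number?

Type D_{4}, Milnor number mu = 4.

The Hessian of f at 0 has rank 0. Corank 2; j^3 = -s*(2*s^2 + 2*s*t + t^2) splits into three distinct lines over C (the quadratic factor has nonzero discriminant), so D_4.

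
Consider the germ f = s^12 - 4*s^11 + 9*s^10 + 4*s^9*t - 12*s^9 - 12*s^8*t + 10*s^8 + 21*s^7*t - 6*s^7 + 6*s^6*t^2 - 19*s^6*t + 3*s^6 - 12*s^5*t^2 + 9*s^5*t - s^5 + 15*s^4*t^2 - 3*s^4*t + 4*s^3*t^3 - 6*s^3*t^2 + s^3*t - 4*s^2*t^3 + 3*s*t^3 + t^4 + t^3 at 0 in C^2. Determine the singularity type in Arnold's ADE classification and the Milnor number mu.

The Hessian of f at 0 has rank 0. Corank 2; j^3 = t^3 is a perfect cube, so E-series; the 4-jet and mu = 7 give E_7.

Type E_{7}, Milnor number mu = 7.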